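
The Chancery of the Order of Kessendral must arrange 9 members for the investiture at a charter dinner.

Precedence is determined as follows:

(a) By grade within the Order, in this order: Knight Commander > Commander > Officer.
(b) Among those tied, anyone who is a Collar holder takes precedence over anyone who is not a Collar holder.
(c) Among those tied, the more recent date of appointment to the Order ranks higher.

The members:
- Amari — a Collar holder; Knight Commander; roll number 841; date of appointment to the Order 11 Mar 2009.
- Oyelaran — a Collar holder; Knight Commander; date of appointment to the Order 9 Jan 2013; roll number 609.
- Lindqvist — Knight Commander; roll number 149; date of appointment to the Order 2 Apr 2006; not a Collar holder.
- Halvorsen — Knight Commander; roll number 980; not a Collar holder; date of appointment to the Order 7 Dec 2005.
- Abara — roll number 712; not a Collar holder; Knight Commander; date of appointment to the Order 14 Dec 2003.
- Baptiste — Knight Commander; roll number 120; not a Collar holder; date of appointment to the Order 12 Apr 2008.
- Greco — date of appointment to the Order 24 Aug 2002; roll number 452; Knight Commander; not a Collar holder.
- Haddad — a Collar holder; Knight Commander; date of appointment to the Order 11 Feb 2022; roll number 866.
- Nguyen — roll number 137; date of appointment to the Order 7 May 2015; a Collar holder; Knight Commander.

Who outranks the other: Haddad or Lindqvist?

Haddad

By grade within the Order: Haddad, Nguyen, Oyelaran, Amari, Baptiste, Lindqvist, Halvorsen, Abara and Greco (Knight Commander).
Among Haddad, Nguyen, Oyelaran, Amari, Baptiste, Lindqvist, Halvorsen, Abara and Greco, a Collar holder before not a Collar holder: Haddad, Nguyen, Oyelaran and Amari (a Collar holder) before Baptiste, Lindqvist, Halvorsen, Abara and Greco (not a Collar holder).
Among Haddad, Nguyen, Oyelaran and Amari, by date of appointment to the Order (later first): Haddad (11 Feb 2022) before Nguyen (7 May 2015) before Oyelaran (9 Jan 2013) before Amari (11 Mar 2009).
Among Baptiste, Lindqvist, Halvorsen, Abara and Greco, by date of appointment to the Order (later first): Baptiste (12 Apr 2008) before Lindqvist (2 Apr 2006) before Halvorsen (7 Dec 2005) before Abara (14 Dec 2003) before Greco (24 Aug 2002).
So Haddad takes precedence.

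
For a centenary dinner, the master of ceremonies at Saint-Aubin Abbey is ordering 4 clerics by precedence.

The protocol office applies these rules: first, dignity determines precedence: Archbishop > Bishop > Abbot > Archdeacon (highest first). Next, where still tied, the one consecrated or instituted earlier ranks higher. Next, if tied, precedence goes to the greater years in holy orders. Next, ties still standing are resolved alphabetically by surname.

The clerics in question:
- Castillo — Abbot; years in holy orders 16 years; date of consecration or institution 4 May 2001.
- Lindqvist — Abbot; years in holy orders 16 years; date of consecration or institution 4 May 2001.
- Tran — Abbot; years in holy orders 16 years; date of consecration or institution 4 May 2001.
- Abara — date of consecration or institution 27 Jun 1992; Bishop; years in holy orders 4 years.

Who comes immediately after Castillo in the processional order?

By dignity: Abara (Bishop); then Castillo, Lindqvist and Tran (Abbot).
Castillo, Lindqvist and Tran all have date of consecration or institution 4 May 2001, so the next rule applies.
Castillo, Lindqvist and Tran all have years in holy orders 16 years, so the next rule applies.
Among Castillo, Lindqvist and Tran, alphabetically by surname: Castillo before Lindqvist before Tran.
Order: Abara, Castillo, Lindqvist, Tran.

Lindqvist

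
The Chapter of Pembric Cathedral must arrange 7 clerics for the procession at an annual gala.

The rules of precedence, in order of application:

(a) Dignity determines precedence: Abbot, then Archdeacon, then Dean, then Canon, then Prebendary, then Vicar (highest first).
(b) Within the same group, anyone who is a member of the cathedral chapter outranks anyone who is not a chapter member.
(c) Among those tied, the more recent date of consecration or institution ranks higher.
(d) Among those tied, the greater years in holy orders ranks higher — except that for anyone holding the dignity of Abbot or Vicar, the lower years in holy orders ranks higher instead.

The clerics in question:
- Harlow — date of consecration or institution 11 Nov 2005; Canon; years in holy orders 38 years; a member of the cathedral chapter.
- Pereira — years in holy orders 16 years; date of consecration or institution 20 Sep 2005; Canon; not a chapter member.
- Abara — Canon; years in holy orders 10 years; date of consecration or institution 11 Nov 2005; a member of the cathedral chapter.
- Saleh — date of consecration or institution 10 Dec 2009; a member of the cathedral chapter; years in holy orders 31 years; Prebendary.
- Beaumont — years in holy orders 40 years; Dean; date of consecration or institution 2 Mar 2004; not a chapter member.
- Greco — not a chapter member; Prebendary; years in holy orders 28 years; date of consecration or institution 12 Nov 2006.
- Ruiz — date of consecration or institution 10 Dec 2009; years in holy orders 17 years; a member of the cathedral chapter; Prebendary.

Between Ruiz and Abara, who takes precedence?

By dignity: Beaumont (Dean); then Harlow, Abara and Pereira (Canon); then Saleh, Ruiz and Greco (Prebendary).
Among Harlow, Abara and Pereira, a member of the cathedral chapter before not a chapter member: Harlow and Abara (a member of the cathedral chapter) before Pereira (not a chapter member).
Harlow and Abara both have date of consecration or institution 11 Nov 2005, so the next rule applies.
Among Harlow and Abara, by years in holy orders (higher first): Harlow (38 years) before Abara (10 years).
Among Saleh, Ruiz and Greco, a member of the cathedral chapter before not a chapter member: Saleh and Ruiz (a member of the cathedral chapter) before Greco (not a chapter member).
Saleh and Ruiz both have date of consecration or institution 10 Dec 2009, so the next rule applies.
Among Saleh and Ruiz, by years in holy orders (higher first): Saleh (31 years) before Ruiz (17 years).
So Abara takes precedence.

Abara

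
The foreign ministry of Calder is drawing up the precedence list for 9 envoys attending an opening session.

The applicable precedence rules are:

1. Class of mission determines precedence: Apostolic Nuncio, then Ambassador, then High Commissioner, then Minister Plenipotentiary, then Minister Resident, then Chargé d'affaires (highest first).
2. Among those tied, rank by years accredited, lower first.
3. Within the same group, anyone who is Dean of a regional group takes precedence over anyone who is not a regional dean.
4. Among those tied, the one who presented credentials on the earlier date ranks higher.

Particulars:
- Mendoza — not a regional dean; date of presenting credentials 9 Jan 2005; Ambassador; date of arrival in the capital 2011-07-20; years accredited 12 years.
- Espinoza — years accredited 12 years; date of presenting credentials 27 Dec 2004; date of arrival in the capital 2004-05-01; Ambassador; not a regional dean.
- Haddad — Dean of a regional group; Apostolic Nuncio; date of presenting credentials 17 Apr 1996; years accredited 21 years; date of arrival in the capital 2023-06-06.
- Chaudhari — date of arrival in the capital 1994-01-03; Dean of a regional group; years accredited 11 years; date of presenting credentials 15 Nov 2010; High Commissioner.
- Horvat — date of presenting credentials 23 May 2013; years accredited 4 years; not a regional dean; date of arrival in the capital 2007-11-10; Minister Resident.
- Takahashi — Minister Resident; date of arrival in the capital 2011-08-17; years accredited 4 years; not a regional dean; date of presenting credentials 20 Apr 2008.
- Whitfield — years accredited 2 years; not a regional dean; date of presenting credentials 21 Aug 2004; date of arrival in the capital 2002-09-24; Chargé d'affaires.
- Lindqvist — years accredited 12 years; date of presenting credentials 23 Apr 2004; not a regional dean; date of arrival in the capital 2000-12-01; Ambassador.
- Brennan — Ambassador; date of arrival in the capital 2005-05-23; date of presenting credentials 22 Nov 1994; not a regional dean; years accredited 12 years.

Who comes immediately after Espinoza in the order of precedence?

Mendoza

By class of mission: Haddad (Apostolic Nuncio); then Brennan, Lindqvist, Espinoza and Mendoza (Ambassador); then Chaudhari (High Commissioner); then Takahashi and Horvat (Minister Resident); then Whitfield (Chargé d'affaires).
Brennan, Lindqvist, Espinoza and Mendoza all have years accredited 12 years, so the next rule applies.
Brennan, Lindqvist, Espinoza and Mendoza are each not a regional dean, so the next rule applies.
Among Brennan, Lindqvist, Espinoza and Mendoza, by date of presenting credentials (earlier first): Brennan (22 Nov 1994) before Lindqvist (23 Apr 2004) before Espinoza (27 Dec 2004) before Mendoza (9 Jan 2005).
Takahashi and Horvat both have years accredited 4 years, so the next rule applies.
Takahashi and Horvat are each not a regional dean, so the next rule applies.
Among Takahashi and Horvat, by date of presenting credentials (earlier first): Takahashi (20 Apr 2008) before Horvat (23 May 2013).
Order: Haddad, Brennan, Lindqvist, Espinoza, Mendoza, Chaudhari, Takahashi, Horvat, Whitfield.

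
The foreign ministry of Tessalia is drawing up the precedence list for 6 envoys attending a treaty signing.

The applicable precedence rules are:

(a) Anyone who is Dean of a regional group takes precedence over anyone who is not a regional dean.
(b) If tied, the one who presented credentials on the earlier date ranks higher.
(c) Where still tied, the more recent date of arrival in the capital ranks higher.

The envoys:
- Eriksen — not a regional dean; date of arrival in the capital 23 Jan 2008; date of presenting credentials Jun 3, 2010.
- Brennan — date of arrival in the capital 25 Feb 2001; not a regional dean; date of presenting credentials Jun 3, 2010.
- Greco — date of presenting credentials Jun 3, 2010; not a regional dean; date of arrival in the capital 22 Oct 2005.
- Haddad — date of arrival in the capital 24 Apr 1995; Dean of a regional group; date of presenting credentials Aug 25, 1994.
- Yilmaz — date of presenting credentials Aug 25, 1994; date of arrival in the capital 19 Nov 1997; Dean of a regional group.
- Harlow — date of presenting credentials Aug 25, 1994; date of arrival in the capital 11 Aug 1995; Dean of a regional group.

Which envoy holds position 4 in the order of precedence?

Eriksen

By the first rule: Yilmaz, Harlow and Haddad (each Dean of a regional group); then Eriksen, Greco and Brennan (each not a regional dean).
Yilmaz, Harlow and Haddad all have date of presenting credentials Aug 25, 1994, so the next rule applies.
Among Yilmaz, Harlow and Haddad, by date of arrival in the capital (later first): Yilmaz (19 Nov 1997) before Harlow (11 Aug 1995) before Haddad (24 Apr 1995).
Eriksen, Greco and Brennan all have date of presenting credentials Jun 3, 2010, so the next rule applies.
Among Eriksen, Greco and Brennan, by date of arrival in the capital (later first): Eriksen (23 Jan 2008) before Greco (22 Oct 2005) before Brennan (25 Feb 2001).
Order: Yilmaz, Harlow, Haddad, Eriksen, Greco, Brennan.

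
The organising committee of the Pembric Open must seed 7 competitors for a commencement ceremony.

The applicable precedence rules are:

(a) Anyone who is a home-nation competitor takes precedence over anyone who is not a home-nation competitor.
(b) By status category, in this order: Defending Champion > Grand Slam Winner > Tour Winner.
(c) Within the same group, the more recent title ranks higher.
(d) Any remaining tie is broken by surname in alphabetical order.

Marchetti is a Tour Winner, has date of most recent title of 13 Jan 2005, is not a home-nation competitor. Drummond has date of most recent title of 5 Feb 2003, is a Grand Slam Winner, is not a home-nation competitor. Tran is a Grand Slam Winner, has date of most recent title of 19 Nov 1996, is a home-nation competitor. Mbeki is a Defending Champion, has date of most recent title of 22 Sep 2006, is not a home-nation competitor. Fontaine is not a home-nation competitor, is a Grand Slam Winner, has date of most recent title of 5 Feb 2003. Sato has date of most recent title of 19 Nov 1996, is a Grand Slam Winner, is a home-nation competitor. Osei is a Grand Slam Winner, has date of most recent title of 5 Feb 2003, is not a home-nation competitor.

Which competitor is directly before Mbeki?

Tran

By the first rule: Sato and Tran (both a home-nation competitor); then Mbeki, Drummond, Fontaine, Osei and Marchetti (each not a home-nation competitor).
Sato and Tran are each Grand Slam Winner, so the next rule applies.
Sato and Tran both have date of most recent title 19 Nov 1996, so the next rule applies.
Among Sato and Tran, alphabetically by surname: Sato before Tran.
Among Mbeki, Drummond, Fontaine, Osei and Marchetti, by status category: Mbeki (Defending Champion) before Drummond, Fontaine and Osei (Grand Slam Winner) before Marchetti (Tour Winner).
Drummond, Fontaine and Osei all have date of most recent title 5 Feb 2003, so the next rule applies.
Among Drummond, Fontaine and Osei, alphabetically by surname: Drummond before Fontaine before Osei.
Order: Sato, Tran, Mbeki, Drummond, Fontaine, Osei, Marchetti.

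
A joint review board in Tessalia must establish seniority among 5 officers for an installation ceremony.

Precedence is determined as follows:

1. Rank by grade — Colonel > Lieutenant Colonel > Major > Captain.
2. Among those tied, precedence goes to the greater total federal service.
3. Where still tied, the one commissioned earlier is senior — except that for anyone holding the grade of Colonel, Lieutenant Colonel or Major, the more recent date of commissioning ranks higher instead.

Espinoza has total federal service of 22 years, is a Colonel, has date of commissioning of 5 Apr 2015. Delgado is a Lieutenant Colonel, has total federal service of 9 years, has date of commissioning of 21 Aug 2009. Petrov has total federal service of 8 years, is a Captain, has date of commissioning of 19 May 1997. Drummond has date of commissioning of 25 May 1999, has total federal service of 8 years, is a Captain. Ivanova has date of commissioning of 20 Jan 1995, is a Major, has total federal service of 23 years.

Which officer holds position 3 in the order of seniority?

Ivanova

By grade: Espinoza (Colonel); then Delgado (Lieutenant Colonel); then Ivanova (Major); then Petrov and Drummond (Captain).
Petrov and Drummond both have total federal service 8 years, so the next rule applies.
Among Petrov and Drummond, by date of commissioning (earlier first): Petrov (19 May 1997) before Drummond (25 May 1999).
Order: Espinoza, Delgado, Ivanova, Petrov, Drummond.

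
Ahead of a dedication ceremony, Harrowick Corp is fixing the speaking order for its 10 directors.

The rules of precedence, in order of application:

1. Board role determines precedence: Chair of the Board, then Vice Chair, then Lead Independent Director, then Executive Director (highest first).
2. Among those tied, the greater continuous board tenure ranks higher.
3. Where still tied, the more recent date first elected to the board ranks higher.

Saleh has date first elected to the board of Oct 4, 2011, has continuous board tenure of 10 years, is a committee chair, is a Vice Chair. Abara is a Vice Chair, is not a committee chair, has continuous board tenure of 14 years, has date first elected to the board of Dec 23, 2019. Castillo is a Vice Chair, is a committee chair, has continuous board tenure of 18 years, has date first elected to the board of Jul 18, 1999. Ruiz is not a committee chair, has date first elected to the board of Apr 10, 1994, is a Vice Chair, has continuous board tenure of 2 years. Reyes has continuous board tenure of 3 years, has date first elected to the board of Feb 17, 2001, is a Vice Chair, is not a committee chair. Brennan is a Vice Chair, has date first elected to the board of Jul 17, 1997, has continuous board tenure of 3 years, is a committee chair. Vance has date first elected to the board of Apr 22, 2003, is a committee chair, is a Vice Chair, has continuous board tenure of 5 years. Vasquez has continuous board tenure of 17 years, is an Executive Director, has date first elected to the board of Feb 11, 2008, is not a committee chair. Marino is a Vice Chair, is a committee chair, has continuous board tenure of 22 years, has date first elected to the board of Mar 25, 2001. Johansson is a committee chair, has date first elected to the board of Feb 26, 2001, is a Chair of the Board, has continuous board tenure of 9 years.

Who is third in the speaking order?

By board role: Johansson (Chair of the Board); then Marino, Castillo, Abara, Saleh, Vance, Reyes, Brennan and Ruiz (Vice Chair); then Vasquez (Executive Director).
Among Marino, Castillo, Abara, Saleh, Vance, Reyes, Brennan and Ruiz, by continuous board tenure (higher first): Marino (22 years) before Castillo (18 years) before Abara (14 years) before Saleh (10 years) before Vance (5 years) before Reyes and Brennan (3 years) before Ruiz (2 years).
Among Reyes and Brennan, by date first elected to the board (later first): Reyes (Feb 17, 2001) before Brennan (Jul 17, 1997).
Order: Johansson, Marino, Castillo, Abara, Saleh, Vance, Reyes, Brennan, Ruiz, Vasquez.

Castillo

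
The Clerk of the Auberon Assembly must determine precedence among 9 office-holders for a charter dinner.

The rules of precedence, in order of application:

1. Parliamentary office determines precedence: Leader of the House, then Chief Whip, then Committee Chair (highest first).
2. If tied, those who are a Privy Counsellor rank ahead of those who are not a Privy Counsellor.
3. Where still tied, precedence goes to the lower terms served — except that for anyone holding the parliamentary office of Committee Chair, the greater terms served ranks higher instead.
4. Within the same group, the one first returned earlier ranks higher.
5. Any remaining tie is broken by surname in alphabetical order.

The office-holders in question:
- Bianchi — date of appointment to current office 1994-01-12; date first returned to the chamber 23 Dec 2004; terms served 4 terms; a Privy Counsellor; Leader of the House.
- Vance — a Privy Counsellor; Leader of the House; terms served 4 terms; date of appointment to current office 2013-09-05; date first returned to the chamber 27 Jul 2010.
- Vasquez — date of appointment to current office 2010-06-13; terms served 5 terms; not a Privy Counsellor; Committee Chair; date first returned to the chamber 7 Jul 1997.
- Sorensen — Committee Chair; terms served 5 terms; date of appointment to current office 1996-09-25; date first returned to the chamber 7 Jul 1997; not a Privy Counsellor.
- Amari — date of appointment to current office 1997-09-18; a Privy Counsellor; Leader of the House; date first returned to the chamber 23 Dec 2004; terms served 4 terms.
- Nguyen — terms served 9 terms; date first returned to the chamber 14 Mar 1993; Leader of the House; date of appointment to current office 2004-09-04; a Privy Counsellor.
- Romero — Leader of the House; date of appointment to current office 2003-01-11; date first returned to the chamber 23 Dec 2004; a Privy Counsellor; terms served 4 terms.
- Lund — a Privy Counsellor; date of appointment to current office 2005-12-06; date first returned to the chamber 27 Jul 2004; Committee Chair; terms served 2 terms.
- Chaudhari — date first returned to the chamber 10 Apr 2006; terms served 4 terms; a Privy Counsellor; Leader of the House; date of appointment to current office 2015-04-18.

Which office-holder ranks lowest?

By parliamentary office: Amari, Bianchi, Romero, Chaudhari, Vance and Nguyen (Leader of the House); then Lund, Sorensen and Vasquez (Committee Chair).
Amari, Bianchi, Romero, Chaudhari, Vance and Nguyen are each a Privy Counsellor, so the next rule applies.
Among Amari, Bianchi, Romero, Chaudhari, Vance and Nguyen, by terms served (lower first): Amari, Bianchi, Romero, Chaudhari and Vance (4 terms) before Nguyen (9 terms).
Among Amari, Bianchi, Romero, Chaudhari and Vance, by date first returned to the chamber (earlier first): Amari, Bianchi and Romero (23 Dec 2004) before Chaudhari (10 Apr 2006) before Vance (27 Jul 2010).
Among Amari, Bianchi and Romero, alphabetically by surname: Amari before Bianchi before Romero.
Among Lund, Sorensen and Vasquez, a Privy Counsellor before not a Privy Counsellor: Lund (a Privy Counsellor) before Sorensen and Vasquez (not a Privy Counsellor).
Sorensen and Vasquez both have terms served 5 terms, so the next rule applies.
Sorensen and Vasquez both have date first returned to the chamber 7 Jul 1997, so the next rule applies.
Among Sorensen and Vasquez, alphabetically by surname: Sorensen before Vasquez.
Order: Amari, Bianchi, Romero, Chaudhari, Vance, Nguyen, Lund, Sorensen, Vasquez.

Vasquez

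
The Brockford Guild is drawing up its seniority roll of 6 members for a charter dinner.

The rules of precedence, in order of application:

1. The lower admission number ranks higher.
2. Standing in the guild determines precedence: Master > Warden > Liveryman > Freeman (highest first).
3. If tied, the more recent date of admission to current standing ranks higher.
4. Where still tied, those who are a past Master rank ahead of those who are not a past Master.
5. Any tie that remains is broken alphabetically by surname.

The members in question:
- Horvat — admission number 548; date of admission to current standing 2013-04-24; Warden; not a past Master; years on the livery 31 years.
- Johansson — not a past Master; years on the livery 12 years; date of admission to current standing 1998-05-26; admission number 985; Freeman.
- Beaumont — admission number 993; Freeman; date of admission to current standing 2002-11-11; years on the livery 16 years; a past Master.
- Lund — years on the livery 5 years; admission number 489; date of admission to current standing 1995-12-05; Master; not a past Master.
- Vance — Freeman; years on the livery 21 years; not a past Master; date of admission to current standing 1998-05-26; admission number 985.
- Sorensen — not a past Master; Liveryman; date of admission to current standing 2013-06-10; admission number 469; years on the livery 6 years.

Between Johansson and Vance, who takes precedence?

Johansson

By admission number (lower first): Sorensen (469); then Lund (489); then Horvat (548); then Johansson and Vance (both 985); then Beaumont (993).
Johansson and Vance are each Freeman, so the next rule applies.
Johansson and Vance both have date of admission to current standing 1998-05-26, so the next rule applies.
Johansson and Vance are each not a past Master, so the next rule applies.
Among Johansson and Vance, alphabetically by surname: Johansson before Vance.
So Johansson takes precedence.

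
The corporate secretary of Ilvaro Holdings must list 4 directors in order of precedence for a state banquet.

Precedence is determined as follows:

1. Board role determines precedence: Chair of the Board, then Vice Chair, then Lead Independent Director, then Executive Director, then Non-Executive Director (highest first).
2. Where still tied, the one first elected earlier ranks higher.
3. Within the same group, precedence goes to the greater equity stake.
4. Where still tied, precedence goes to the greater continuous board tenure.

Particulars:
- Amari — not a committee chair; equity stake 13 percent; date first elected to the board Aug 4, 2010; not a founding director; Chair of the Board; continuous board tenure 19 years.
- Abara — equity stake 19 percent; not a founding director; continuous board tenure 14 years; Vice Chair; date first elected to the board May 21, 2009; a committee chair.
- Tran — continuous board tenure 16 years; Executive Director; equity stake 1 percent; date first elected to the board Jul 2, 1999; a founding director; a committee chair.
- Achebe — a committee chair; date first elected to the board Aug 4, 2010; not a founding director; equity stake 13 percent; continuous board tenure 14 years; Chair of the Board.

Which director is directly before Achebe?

By board role: Amari and Achebe (Chair of the Board); then Abara (Vice Chair); then Tran (Executive Director).
Amari and Achebe both have date first elected to the board Aug 4, 2010, so the next rule applies.
Amari and Achebe both have equity stake 13 percent, so the next rule applies.
Among Amari and Achebe, by continuous board tenure (higher first): Amari (19 years) before Achebe (14 years).
Order: Amari, Achebe, Abara, Tran.

Amari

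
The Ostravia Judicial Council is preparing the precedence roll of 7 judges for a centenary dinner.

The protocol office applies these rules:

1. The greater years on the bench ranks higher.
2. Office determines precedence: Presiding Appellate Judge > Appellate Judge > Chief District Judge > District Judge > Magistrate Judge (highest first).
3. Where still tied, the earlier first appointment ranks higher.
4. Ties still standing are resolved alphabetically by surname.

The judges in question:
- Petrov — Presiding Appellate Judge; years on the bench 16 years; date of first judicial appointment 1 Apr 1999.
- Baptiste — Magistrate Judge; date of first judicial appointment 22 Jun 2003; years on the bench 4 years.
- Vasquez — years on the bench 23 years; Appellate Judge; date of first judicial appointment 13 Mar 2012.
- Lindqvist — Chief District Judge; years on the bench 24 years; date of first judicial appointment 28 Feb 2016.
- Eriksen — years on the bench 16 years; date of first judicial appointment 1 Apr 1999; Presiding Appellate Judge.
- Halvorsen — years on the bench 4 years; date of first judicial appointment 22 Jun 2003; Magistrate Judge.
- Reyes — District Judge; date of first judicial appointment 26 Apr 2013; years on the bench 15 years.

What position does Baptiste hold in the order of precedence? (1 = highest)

6

By years on the bench (higher first): Lindqvist (24 years); then Vasquez (23 years); then Eriksen and Petrov (both 16 years); then Reyes (15 years); then Baptiste and Halvorsen (both 4 years).
Eriksen and Petrov are each Presiding Appellate Judge, so the next rule applies.
Eriksen and Petrov both have date of first judicial appointment 1 Apr 1999, so the next rule applies.
Among Eriksen and Petrov, alphabetically by surname: Eriksen before Petrov.
Baptiste and Halvorsen are each Magistrate Judge, so the next rule applies.
Baptiste and Halvorsen both have date of first judicial appointment 22 Jun 2003, so the next rule applies.
Among Baptiste and Halvorsen, alphabetically by surname: Baptiste before Halvorsen.
Order: Lindqvist, Vasquez, Eriksen, Petrov, Reyes, Baptiste, Halvorsen. So position 6.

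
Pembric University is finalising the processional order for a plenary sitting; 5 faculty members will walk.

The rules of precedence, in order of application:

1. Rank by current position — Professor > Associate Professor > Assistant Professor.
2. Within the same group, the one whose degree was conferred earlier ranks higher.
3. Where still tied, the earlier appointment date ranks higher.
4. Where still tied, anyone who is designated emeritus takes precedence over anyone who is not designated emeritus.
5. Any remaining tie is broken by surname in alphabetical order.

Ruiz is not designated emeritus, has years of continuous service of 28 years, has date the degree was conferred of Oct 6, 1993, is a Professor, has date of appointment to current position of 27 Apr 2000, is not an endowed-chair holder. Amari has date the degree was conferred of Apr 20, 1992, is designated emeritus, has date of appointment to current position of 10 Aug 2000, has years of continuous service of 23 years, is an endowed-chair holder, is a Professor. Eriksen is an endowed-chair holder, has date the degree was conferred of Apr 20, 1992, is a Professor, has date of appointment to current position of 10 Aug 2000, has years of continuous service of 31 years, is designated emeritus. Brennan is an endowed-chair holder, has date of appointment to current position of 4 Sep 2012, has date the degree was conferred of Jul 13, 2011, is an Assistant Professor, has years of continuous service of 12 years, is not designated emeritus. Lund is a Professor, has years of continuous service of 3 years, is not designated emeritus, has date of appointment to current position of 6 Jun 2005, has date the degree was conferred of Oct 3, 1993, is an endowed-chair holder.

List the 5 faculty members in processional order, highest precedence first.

By current position: Amari, Eriksen, Lund and Ruiz (Professor); then Brennan (Assistant Professor).
Among Amari, Eriksen, Lund and Ruiz, by date the degree was conferred (earlier first): Amari and Eriksen (Apr 20, 1992) before Lund (Oct 3, 1993) before Ruiz (Oct 6, 1993).
Amari and Eriksen both have date of appointment to current position 10 Aug 2000, so the next rule applies.
Amari and Eriksen are each designated emeritus, so the next rule applies.
Among Amari and Eriksen, alphabetically by surname: Amari before Eriksen.
Full order: Amari, Eriksen, Lund, Ruiz, Brennan.

Amari, Eriksen, Lund, Ruiz, Brennan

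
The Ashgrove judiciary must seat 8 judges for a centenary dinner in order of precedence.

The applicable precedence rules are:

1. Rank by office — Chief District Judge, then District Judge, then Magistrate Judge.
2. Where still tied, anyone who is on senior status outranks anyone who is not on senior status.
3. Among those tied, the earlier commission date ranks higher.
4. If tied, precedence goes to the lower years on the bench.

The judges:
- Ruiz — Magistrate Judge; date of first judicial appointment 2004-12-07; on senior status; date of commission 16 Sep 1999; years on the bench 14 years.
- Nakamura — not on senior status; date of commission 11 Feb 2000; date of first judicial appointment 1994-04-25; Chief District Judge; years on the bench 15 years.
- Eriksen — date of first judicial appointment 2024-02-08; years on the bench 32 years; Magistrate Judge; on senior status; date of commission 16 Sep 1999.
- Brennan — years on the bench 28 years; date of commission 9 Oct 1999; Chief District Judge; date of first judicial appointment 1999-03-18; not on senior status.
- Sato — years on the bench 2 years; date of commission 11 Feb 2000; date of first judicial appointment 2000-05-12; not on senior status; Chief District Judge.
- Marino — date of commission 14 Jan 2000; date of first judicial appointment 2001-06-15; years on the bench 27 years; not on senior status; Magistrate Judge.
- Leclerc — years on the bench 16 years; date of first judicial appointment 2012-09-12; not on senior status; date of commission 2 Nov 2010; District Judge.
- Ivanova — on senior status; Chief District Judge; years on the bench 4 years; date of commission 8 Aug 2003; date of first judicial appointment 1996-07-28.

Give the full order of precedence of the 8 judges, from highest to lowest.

Ivanova, Brennan, Sato, Nakamura, Leclerc, Ruiz, Eriksen, Marino

By office: Ivanova, Brennan, Sato and Nakamura (Chief District Judge); then Leclerc (District Judge); then Ruiz, Eriksen and Marino (Magistrate Judge).
Among Ivanova, Brennan, Sato and Nakamura, on senior status before not on senior status: Ivanova (on senior status) before Brennan, Sato and Nakamura (not on senior status).
Among Brennan, Sato and Nakamura, by date of commission (earlier first): Brennan (9 Oct 1999) before Sato and Nakamura (11 Feb 2000).
Among Sato and Nakamura, by years on the bench (lower first): Sato (2 years) before Nakamura (15 years).
Among Ruiz, Eriksen and Marino, on senior status before not on senior status: Ruiz and Eriksen (on senior status) before Marino (not on senior status).
Ruiz and Eriksen both have date of commission 16 Sep 1999, so the next rule applies.
Among Ruiz and Eriksen, by years on the bench (lower first): Ruiz (14 years) before Eriksen (32 years).
Full order: Ivanova, Brennan, Sato, Nakamura, Leclerc, Ruiz, Eriksen, Marino.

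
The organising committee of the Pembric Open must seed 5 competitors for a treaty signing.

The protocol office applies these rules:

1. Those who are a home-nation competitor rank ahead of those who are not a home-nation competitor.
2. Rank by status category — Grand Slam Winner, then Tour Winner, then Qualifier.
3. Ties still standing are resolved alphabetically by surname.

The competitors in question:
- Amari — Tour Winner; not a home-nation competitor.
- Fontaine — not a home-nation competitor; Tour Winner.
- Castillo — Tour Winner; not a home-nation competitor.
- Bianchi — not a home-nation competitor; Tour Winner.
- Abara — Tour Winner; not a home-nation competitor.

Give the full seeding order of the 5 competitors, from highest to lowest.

Abara, Amari, Bianchi, Castillo, Fontaine

By the first rule: Abara, Amari, Bianchi, Castillo and Fontaine (each not a home-nation competitor).
Abara, Amari, Bianchi, Castillo and Fontaine are each Tour Winner, so the next rule applies.
Among Abara, Amari, Bianchi, Castillo and Fontaine, alphabetically by surname: Abara before Amari before Bianchi before Castillo before Fontaine.
Full order: Abara, Amari, Bianchi, Castillo, Fontaine.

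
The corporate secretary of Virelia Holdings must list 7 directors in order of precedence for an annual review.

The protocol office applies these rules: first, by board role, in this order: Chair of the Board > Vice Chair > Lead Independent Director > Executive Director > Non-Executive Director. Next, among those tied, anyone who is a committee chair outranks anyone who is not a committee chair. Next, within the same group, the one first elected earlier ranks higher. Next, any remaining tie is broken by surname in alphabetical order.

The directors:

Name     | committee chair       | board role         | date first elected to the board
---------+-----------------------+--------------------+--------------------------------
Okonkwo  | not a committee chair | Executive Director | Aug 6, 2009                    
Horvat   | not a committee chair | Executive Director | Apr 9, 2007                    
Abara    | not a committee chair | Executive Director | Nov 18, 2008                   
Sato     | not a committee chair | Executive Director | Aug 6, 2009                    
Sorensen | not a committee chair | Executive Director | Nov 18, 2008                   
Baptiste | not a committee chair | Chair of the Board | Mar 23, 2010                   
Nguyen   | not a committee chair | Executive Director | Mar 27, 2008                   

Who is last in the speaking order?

Sato

By board role: Baptiste (Chair of the Board); then Horvat, Nguyen, Abara, Sorensen, Okonkwo and Sato (Executive Director).
Horvat, Nguyen, Abara, Sorensen, Okonkwo and Sato are each not a committee chair, so the next rule applies.
Among Horvat, Nguyen, Abara, Sorensen, Okonkwo and Sato, by date first elected to the board (earlier first): Horvat (Apr 9, 2007) before Nguyen (Mar 27, 2008) before Abara and Sorensen (Nov 18, 2008) before Okonkwo and Sato (Aug 6, 2009).
Among Abara and Sorensen, alphabetically by surname: Abara before Sorensen.
Among Okonkwo and Sato, alphabetically by surname: Okonkwo before Sato.
Order: Baptiste, Horvat, Nguyen, Abara, Sorensen, Okonkwo, Sato.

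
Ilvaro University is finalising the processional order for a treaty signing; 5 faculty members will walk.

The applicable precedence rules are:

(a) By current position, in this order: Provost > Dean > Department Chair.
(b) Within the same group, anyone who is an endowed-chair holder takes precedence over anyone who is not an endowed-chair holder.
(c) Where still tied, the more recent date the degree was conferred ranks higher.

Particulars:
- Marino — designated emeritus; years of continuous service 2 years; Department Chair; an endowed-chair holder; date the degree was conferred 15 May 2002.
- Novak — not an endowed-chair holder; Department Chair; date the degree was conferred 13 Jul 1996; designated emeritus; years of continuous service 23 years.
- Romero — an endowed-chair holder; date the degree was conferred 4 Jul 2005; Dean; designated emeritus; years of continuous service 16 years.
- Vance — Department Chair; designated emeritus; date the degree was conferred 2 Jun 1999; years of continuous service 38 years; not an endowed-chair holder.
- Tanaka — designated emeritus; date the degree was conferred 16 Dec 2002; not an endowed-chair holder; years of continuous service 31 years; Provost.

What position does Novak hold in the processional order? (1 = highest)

By current position: Tanaka (Provost); then Romero (Dean); then Marino, Vance and Novak (Department Chair).
Among Marino, Vance and Novak, an endowed-chair holder before not an endowed-chair holder: Marino (an endowed-chair holder) before Vance and Novak (not an endowed-chair holder).
Among Vance and Novak, by date the degree was conferred (later first): Vance (2 Jun 1999) before Novak (13 Jul 1996).
Order: Tanaka, Romero, Marino, Vance, Novak. So position 5.

5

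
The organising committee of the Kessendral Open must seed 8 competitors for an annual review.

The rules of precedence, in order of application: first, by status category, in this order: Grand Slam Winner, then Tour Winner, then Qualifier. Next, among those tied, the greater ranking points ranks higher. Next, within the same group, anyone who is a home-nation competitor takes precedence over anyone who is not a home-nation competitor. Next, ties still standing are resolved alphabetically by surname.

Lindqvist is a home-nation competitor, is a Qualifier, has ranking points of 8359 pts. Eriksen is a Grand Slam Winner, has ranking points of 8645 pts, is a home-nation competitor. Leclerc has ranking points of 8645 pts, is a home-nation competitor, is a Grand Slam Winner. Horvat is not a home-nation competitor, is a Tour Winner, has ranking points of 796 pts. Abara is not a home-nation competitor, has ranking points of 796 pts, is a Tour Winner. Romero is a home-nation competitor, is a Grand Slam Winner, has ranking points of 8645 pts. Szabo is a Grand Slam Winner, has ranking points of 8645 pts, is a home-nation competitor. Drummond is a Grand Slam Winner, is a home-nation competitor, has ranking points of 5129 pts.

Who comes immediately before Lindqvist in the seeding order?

By status category: Eriksen, Leclerc, Romero, Szabo and Drummond (Grand Slam Winner); then Abara and Horvat (Tour Winner); then Lindqvist (Qualifier).
Among Eriksen, Leclerc, Romero, Szabo and Drummond, by ranking points (higher first): Eriksen, Leclerc, Romero and Szabo (8645 pts) before Drummond (5129 pts).
Eriksen, Leclerc, Romero and Szabo are each a home-nation competitor, so the next rule applies.
Among Eriksen, Leclerc, Romero and Szabo, alphabetically by surname: Eriksen before Leclerc before Romero before Szabo.
Abara and Horvat both have ranking points 796 pts, so the next rule applies.
Abara and Horvat are each not a home-nation competitor, so the next rule applies.
Among Abara and Horvat, alphabetically by surname: Abara before Horvat.
Order: Eriksen, Leclerc, Romero, Szabo, Drummond, Abara, Horvat, Lindqvist.

Horvat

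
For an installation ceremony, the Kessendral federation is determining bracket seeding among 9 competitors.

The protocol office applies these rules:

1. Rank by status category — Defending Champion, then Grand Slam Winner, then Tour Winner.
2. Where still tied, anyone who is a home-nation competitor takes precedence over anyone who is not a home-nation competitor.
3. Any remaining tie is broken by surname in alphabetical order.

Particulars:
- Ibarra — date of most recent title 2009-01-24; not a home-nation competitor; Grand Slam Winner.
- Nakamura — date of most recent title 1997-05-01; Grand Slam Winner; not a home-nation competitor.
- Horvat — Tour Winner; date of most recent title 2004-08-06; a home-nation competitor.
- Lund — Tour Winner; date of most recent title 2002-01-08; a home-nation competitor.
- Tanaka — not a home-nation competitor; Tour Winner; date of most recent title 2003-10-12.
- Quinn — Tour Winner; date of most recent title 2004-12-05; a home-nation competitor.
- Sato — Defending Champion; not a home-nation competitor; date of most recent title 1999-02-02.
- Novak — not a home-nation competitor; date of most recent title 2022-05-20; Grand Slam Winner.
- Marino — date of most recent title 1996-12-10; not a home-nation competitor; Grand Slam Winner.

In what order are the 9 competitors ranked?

By status category: Sato (Defending Champion); then Ibarra, Marino, Nakamura and Novak (Grand Slam Winner); then Horvat, Lund, Quinn and Tanaka (Tour Winner).
Ibarra, Marino, Nakamura and Novak are each not a home-nation competitor, so the next rule applies.
Among Ibarra, Marino, Nakamura and Novak, alphabetically by surname: Ibarra before Marino before Nakamura before Novak.
Among Horvat, Lund, Quinn and Tanaka, a home-nation competitor before not a home-nation competitor: Horvat, Lund and Quinn (a home-nation competitor) before Tanaka (not a home-nation competitor).
Among Horvat, Lund and Quinn, alphabetically by surname: Horvat before Lund before Quinn.
Full order: Sato, Ibarra, Marino, Nakamura, Novak, Horvat, Lund, Quinn, Tanaka.

Sato, Ibarra, Marino, Nakamura, Novak, Horvat, Lund, Quinn, Tanaka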